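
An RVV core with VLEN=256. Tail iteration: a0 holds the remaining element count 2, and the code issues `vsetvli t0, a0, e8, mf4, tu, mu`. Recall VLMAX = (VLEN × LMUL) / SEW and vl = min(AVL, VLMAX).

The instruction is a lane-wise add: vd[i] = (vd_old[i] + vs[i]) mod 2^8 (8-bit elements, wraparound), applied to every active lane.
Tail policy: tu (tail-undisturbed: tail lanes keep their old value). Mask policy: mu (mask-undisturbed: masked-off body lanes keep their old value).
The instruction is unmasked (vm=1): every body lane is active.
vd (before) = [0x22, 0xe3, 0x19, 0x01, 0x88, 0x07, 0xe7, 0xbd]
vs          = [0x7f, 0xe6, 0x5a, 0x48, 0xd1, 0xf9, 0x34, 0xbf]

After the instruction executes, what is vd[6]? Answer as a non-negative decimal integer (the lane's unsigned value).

lanes per group: 256·1/4/8 = 8
AVL=2 ≤ VLMAX=8, so vl = 2
[0] add(0x22,0x7f) = 0xa1
[1] add(0xe3,0xe6) = 0xc9
[2] tail/keep = 0x19
[3] tail/keep = 0x01
[4] tail/keep = 0x88
[5] tail/keep = 0x07
[6] tail/keep = 0xe7
[7] tail/keep = 0xbd

vd[6] = 231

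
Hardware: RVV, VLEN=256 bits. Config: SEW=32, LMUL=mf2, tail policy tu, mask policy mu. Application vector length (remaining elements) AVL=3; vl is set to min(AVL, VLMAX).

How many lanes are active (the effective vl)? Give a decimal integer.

VLMAX = (256 × 1/2) / 32 = 4 lanes
AVL=3 ≤ VLMAX=4, so vl = 3

vl = 3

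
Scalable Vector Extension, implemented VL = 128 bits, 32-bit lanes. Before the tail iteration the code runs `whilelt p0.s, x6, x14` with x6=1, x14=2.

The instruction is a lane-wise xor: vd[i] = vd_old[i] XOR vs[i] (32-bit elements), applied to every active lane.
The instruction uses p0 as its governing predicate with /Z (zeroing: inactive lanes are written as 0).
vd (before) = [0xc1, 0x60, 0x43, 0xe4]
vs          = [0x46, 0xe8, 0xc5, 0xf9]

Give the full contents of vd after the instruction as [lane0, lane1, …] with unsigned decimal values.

vd = [135, 0, 0, 0]

register lanes = 128/32 = 4
active while 1+j < 2, i.e. j ∈ [0,1) capped at 4 ⇒ 1
vd[0] xor(0xc1,0x46) -> 0x87
vd[1] tail/zero -> 0x00
vd[2] tail/zero -> 0x00
vd[3] tail/zero -> 0x00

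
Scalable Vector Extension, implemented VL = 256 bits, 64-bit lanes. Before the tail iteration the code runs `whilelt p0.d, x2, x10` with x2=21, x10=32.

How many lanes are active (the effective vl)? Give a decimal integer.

vl = 4

lane count: 256 div 64 = 4
active while 21+j < 32, i.e. j ∈ [0,11) capped at 4 ⇒ 4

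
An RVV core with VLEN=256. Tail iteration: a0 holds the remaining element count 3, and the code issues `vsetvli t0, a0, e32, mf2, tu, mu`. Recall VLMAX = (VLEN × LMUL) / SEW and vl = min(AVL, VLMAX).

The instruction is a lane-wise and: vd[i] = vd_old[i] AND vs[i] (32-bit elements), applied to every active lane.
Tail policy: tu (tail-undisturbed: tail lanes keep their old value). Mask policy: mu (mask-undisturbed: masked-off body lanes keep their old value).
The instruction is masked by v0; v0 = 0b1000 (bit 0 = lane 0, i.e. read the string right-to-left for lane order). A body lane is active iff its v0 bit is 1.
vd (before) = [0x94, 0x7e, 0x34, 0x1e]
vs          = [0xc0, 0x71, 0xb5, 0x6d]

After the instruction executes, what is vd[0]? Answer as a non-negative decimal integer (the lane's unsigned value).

VLMAX = VLEN×LMUL/SEW = 256×1/2/32 = 4
vl ← min(3, 4) = 3
vd[0] mask-off/keep -> 0x94
vd[1] mask-off/keep -> 0x7e
vd[2] mask-off/keep -> 0x34
vd[3] tail/keep -> 0x1e

vd[0] = 148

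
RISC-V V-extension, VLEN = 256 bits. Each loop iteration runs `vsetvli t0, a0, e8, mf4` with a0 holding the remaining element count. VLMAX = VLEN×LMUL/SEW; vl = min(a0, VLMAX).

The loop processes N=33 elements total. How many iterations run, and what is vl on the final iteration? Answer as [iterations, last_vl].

[iterations, last_vl] = [5, 1]

lanes per group: 256·1/4/8 = 8
iterations = ceil(33/8) = 5; final-pass vl = 1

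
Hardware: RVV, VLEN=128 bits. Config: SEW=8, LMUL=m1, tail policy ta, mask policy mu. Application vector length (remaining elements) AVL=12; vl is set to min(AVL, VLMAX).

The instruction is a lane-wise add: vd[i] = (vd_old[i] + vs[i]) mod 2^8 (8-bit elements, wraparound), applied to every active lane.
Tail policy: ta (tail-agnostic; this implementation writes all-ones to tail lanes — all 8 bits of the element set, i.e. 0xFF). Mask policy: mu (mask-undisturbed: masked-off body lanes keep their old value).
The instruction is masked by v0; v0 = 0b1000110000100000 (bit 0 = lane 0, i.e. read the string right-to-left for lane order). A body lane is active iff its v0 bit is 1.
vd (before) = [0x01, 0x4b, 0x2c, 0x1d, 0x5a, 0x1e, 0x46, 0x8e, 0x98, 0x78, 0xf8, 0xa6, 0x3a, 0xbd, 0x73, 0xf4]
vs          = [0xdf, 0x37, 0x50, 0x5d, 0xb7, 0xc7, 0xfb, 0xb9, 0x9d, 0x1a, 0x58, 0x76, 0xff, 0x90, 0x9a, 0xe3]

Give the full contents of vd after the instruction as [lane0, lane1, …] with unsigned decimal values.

lanes per group: 128·1/8 = 16
vl ← min(12, 16) = 12
lane  0: mask-off/keep ⇒ 0x01
lane  1: mask-off/keep ⇒ 0x4b
lane  2: mask-off/keep ⇒ 0x2c
lane  3: mask-off/keep ⇒ 0x1d
lane  4: mask-off/keep ⇒ 0x5a
lane  5: add(0x1e,0xc7) ⇒ 0xe5
lane  6: mask-off/keep ⇒ 0x46
lane  7: mask-off/keep ⇒ 0x8e
lane  8: mask-off/keep ⇒ 0x98
lane  9: mask-off/keep ⇒ 0x78
lane 10: add(0xf8,0x58) ⇒ 0x50
lane 11: add(0xa6,0x76) ⇒ 0x1c
lane 12: tail/ones ⇒ 0xff
lane 13: tail/ones ⇒ 0xff
lane 14: tail/ones ⇒ 0xff
lane 15: tail/ones ⇒ 0xff

vd = [1, 75, 44, 29, 90, 229, 70, 142, 152, 120, 80, 28, 255, 255, 255, 255]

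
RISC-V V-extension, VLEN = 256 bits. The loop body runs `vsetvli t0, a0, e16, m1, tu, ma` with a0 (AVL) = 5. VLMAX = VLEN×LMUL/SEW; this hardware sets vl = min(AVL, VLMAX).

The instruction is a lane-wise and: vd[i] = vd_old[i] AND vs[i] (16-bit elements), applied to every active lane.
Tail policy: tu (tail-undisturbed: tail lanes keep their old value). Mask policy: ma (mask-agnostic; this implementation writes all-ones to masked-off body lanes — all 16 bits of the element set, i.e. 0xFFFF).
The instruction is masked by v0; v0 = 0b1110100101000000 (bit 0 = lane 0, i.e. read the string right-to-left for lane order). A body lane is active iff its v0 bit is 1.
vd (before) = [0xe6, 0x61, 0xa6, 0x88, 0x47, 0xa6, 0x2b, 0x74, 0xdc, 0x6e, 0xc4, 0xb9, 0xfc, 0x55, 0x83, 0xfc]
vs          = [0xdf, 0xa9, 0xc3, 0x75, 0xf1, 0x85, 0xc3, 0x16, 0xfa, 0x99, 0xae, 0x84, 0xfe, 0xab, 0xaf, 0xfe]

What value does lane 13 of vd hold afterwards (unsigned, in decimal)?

VLMAX = (256 × 1) / 16 = 16 lanes
AVL=5 ≤ VLMAX=16, so vl = 5
[0] mask-off/ones = 0xffff
[1] mask-off/ones = 0xffff
[2] mask-off/ones = 0xffff
[3] mask-off/ones = 0xffff
[4] mask-off/ones = 0xffff
[5] tail/keep = 0xa6
[6] tail/keep = 0x2b
[7] tail/keep = 0x74
[8] tail/keep = 0xdc
[9] tail/keep = 0x6e
[10] tail/keep = 0xc4
[11] tail/keep = 0xb9
[12] tail/keep = 0xfc
[13] tail/keep = 0x55
[14] tail/keep = 0x83
[15] tail/keep = 0xfc

vd[13] = 85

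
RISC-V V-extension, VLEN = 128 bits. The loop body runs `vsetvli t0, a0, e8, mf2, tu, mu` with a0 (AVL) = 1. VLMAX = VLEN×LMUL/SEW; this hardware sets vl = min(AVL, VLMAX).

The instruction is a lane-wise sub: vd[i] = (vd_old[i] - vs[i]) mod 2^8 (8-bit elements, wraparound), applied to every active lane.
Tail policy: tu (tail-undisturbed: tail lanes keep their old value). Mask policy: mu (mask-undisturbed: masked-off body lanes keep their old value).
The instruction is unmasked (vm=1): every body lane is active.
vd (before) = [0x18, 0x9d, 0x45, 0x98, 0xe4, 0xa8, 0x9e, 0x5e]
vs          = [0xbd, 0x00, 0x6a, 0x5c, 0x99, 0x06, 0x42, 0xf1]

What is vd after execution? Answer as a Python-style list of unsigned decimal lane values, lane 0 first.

VLMAX = VLEN×LMUL/SEW = 128×1/2/8 = 8
AVL=1 ≤ VLMAX=8, so vl = 1
  i=0: sub(0x18,0xbd) → 91
  i=1: tail/keep → 157
  i=2: tail/keep → 69
  i=3: tail/keep → 152
  i=4: tail/keep → 228
  i=5: tail/keep → 168
  i=6: tail/keep → 158
  i=7: tail/keep → 94

vd = [91, 157, 69, 152, 228, 168, 158, 94]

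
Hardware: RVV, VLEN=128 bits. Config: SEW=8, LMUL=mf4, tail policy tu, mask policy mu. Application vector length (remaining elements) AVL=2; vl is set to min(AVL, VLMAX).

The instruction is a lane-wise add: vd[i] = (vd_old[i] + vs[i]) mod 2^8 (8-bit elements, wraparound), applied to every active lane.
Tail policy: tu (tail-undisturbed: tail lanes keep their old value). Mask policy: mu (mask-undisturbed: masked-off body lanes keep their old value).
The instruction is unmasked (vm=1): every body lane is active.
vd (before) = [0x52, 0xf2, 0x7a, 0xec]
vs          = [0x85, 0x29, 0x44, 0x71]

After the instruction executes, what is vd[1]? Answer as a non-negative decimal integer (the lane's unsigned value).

lanes per group: 128·1/4/8 = 4
vl = min(AVL, VLMAX) = min(2, 4) = 2
lane  0: add(0x52,0x85) ⇒ 0xd7
lane  1: add(0xf2,0x29) ⇒ 0x1b
lane  2: tail/keep ⇒ 0x7a
lane  3: tail/keep ⇒ 0xec

vd[1] = 27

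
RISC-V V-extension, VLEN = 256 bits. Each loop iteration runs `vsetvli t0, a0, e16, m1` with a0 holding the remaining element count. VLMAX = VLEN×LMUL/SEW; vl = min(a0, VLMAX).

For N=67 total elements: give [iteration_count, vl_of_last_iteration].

VLMAX = VLEN×LMUL/SEW = 256×1/16 = 16
iterations = ceil(67/16) = 5; final-pass vl = 3

[iterations, last_vl] = [5, 3]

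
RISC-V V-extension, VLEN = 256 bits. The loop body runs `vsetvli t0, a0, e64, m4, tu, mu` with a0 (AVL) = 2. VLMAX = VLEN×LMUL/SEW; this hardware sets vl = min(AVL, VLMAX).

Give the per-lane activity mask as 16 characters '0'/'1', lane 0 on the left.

predicate = 1100000000000000

lanes per group: 256·4/64 = 16
vl = min(AVL, VLMAX) = min(2, 16) = 2
bits (lane 0 leftmost): 1100000000000000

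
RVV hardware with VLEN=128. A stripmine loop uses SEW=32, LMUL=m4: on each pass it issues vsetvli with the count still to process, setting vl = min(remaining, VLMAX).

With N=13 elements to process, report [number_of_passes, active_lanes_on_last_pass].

[iterations, last_vl] = [1, 13]

lanes per group: 128·4/32 = 16
N=13: ⌈13/16⌉ = 1 iters; last vl = 13 − 0×16 = 13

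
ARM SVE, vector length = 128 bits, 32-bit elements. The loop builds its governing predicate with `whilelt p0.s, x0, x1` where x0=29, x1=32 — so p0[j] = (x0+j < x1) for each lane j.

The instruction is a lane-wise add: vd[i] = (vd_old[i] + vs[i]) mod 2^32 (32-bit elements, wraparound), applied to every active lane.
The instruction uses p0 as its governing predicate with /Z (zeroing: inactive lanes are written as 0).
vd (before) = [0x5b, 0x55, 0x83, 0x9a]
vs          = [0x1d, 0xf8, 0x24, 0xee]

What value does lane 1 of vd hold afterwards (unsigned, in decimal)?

128-bit reg / 32-bit elem → 4 lanes
p0[j] = (29+j < 32); true for j=0..2 → 3 lanes set
vd[0] add(0x5b,0x1d) -> 0x78
vd[1] add(0x55,0xf8) -> 0x14d
vd[2] add(0x83,0x24) -> 0xa7
vd[3] tail/zero -> 0x00

vd[1] = 333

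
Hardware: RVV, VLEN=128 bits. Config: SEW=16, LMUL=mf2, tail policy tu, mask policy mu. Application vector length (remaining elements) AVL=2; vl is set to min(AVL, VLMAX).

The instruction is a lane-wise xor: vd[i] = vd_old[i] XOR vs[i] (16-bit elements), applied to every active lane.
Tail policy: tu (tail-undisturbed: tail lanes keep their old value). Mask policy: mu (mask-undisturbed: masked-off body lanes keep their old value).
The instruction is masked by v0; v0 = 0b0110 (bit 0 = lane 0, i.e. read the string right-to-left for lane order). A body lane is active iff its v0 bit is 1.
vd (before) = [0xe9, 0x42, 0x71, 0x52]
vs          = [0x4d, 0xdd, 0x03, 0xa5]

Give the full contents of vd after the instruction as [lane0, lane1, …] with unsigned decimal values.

vd = [233, 159, 113, 82]

lanes per group: 128·1/2/16 = 4
vl = min(AVL, VLMAX) = min(2, 4) = 2
lane  0: mask-off/keep ⇒ 0xe9
lane  1: xor(0x42,0xdd) ⇒ 0x9f
lane  2: tail/keep ⇒ 0x71
lane  3: tail/keep ⇒ 0x52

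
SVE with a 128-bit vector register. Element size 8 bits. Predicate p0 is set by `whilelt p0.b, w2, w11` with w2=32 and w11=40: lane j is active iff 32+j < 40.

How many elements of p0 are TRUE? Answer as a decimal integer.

lane count: 128 div 8 = 16
p0[j] = (32+j < 40); true for j=0..7 → 8 lanes set

vl = 8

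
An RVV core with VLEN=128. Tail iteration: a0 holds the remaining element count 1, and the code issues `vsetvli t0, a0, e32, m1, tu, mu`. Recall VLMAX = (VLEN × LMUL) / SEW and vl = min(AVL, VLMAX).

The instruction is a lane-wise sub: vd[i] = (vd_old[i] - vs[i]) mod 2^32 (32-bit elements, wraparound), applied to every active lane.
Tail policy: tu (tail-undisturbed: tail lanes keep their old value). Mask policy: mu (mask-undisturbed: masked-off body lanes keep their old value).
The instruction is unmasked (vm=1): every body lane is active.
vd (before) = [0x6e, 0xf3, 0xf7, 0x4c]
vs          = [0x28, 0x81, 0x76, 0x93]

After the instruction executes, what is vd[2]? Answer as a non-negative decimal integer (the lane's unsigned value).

vd[2] = 247

lanes per group: 128·1/32 = 4
vl ← min(1, 4) = 1
  i=0: sub(0x6e,0x28) → 70
  i=1: tail/keep → 243
  i=2: tail/keep → 247
  i=3: tail/keep → 76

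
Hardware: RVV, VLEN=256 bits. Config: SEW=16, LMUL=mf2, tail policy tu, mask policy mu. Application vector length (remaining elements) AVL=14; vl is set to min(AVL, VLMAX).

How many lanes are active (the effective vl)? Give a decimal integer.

vl = 8

lanes per group: 256·1/2/16 = 8
vl = min(AVL, VLMAX) = min(14, 8) = 8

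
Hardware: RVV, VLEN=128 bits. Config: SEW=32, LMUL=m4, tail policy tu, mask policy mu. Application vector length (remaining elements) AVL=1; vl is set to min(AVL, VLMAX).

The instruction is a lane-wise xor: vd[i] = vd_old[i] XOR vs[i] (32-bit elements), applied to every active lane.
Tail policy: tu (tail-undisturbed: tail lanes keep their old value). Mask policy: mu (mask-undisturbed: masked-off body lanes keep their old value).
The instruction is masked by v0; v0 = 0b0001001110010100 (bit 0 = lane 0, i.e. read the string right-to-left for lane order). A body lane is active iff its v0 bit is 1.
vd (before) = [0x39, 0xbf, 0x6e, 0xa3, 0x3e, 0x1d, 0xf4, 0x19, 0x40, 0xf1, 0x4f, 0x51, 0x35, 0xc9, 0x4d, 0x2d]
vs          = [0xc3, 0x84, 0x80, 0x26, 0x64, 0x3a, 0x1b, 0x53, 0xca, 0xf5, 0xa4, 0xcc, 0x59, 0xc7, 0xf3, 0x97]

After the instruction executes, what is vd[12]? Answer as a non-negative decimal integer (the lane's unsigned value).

VLMAX = (128 × 4) / 32 = 16 lanes
AVL=1 ≤ VLMAX=16, so vl = 1
vd[0] mask-off/keep -> 0x39
vd[1] tail/keep -> 0xbf
vd[2] tail/keep -> 0x6e
vd[3] tail/keep -> 0xa3
vd[4] tail/keep -> 0x3e
vd[5] tail/keep -> 0x1d
vd[6] tail/keep -> 0xf4
vd[7] tail/keep -> 0x19
vd[8] tail/keep -> 0x40
vd[9] tail/keep -> 0xf1
vd[10] tail/keep -> 0x4f
vd[11] tail/keep -> 0x51
vd[12] tail/keep -> 0x35
vd[13] tail/keep -> 0xc9
vd[14] tail/keep -> 0x4d
vd[15] tail/keep -> 0x2d

vd[12] = 53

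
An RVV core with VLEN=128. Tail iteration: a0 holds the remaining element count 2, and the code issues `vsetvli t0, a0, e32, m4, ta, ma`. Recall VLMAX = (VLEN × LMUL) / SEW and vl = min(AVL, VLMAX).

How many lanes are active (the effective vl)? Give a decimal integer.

VLMAX = VLEN×LMUL/SEW = 128×4/32 = 16
vl = min(AVL, VLMAX) = min(2, 16) = 2

vl = 2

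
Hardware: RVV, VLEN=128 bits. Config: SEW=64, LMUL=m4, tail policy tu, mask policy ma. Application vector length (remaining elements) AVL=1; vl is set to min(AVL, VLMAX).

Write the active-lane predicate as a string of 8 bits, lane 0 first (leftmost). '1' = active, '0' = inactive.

lanes per group: 128·4/64 = 8
AVL=1 ≤ VLMAX=8, so vl = 1
bits (lane 0 leftmost): 10000000

predicate = 10000000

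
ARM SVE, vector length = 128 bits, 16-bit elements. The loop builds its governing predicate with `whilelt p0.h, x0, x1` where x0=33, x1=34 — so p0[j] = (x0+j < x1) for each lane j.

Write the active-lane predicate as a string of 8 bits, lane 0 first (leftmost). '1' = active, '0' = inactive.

predicate = 10000000

register lanes = 128/16 = 8
whilelt: lane j active iff 33+j < 34 → j < 1 → 1 active
bits (lane 0 leftmost): 10000000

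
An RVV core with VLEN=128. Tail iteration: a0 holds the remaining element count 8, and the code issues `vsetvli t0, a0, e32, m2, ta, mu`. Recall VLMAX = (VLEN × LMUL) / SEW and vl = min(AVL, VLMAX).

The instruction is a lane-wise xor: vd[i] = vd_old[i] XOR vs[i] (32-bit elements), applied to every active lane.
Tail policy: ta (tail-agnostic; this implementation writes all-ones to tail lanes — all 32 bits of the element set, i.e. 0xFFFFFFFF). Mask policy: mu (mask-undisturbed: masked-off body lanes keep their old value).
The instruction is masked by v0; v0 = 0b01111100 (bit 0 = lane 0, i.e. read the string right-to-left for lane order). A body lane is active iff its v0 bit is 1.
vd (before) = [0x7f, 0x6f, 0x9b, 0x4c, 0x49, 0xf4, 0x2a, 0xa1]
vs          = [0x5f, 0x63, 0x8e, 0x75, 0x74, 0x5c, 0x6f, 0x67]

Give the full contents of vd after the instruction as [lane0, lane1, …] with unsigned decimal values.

VLMAX = VLEN×LMUL/SEW = 128×2/32 = 8
vl = min(AVL, VLMAX) = min(8, 8) = 8
lane  0: mask-off/keep ⇒ 0x7f
lane  1: mask-off/keep ⇒ 0x6f
lane  2: xor(0x9b,0x8e) ⇒ 0x15
lane  3: xor(0x4c,0x75) ⇒ 0x39
lane  4: xor(0x49,0x74) ⇒ 0x3d
lane  5: xor(0xf4,0x5c) ⇒ 0xa8
lane  6: xor(0x2a,0x6f) ⇒ 0x45
lane  7: mask-off/keep ⇒ 0xa1

vd = [127, 111, 21, 57, 61, 168, 69, 161]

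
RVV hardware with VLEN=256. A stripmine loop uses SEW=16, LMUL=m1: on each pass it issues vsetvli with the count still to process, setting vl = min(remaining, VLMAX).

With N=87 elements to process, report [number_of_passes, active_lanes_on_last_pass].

lanes per group: 256·1/16 = 16
N=87: ⌈87/16⌉ = 6 iters; last vl = 87 − 5×16 = 7

[iterations, last_vl] = [6, 7]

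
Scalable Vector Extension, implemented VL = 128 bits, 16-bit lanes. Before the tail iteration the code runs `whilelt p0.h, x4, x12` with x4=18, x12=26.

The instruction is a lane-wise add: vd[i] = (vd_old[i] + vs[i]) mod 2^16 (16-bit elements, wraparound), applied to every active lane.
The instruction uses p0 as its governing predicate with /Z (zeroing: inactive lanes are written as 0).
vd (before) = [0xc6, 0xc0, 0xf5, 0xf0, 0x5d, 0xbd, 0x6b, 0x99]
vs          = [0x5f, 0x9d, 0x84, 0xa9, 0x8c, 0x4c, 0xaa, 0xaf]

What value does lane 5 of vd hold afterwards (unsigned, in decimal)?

register lanes = 128/16 = 8
active while 18+j < 26, i.e. j ∈ [0,8) capped at 8 ⇒ 8
[0] add(0xc6,0x5f) = 0x125
[1] add(0xc0,0x9d) = 0x15d
[2] add(0xf5,0x84) = 0x179
[3] add(0xf0,0xa9) = 0x199
[4] add(0x5d,0x8c) = 0xe9
[5] add(0xbd,0x4c) = 0x109
[6] add(0x6b,0xaa) = 0x115
[7] add(0x99,0xaf) = 0x148

vd[5] = 265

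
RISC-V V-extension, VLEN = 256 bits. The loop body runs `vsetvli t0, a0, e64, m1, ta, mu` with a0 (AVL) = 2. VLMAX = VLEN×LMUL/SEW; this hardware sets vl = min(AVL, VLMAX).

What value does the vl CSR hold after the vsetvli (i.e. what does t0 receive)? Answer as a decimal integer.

vl = 2

VLMAX = VLEN×LMUL/SEW = 256×1/64 = 4
vl = min(AVL, VLMAX) = min(2, 4) = 2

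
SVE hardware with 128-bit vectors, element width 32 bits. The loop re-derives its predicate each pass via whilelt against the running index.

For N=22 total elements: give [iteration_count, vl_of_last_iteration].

[iterations, last_vl] = [6, 2]

lane count: 128 div 32 = 4
N=22: ⌈22/4⌉ = 6 iters; last vl = 22 − 5×4 = 2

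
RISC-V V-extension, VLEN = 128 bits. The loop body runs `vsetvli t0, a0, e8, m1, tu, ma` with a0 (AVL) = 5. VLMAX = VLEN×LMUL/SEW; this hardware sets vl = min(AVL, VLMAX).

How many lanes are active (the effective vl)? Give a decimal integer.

VLMAX = VLEN×LMUL/SEW = 128×1/8 = 16
AVL=5 ≤ VLMAX=16, so vl = 5

vl = 5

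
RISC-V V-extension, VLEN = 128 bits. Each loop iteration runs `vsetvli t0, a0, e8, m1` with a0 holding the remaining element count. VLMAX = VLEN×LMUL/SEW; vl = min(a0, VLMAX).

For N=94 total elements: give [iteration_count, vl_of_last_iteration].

VLMAX = (128 × 1) / 8 = 16 lanes
94 elements at 16/iter → 6 passes, remainder 14 on the last

[iterations, last_vl] = [6, 14]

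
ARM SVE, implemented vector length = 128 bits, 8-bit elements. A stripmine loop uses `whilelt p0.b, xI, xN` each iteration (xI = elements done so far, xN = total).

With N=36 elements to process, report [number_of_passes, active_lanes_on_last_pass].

lane count: 128 div 8 = 16
N=36: ⌈36/16⌉ = 3 iters; last vl = 36 − 2×16 = 4

[iterations, last_vl] = [3, 4]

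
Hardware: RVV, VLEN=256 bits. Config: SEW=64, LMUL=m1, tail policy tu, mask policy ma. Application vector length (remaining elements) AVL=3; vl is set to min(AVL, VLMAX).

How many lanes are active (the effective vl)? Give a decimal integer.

VLMAX = VLEN×LMUL/SEW = 256×1/64 = 4
AVL=3 ≤ VLMAX=4, so vl = 3

vl = 3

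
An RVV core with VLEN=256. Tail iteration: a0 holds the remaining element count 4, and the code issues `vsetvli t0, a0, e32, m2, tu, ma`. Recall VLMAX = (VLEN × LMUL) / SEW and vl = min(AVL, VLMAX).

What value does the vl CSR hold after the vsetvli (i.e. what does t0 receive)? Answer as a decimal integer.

vl = 4

VLMAX = (256 × 2) / 32 = 16 lanes
vl ← min(4, 16) = 4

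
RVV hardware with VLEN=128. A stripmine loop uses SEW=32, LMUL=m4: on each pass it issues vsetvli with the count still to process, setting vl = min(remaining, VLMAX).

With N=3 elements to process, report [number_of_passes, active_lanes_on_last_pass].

VLMAX = (128 × 4) / 32 = 16 lanes
N=3: ⌈3/16⌉ = 1 iters; last vl = 3 − 0×16 = 3

[iterations, last_vl] = [1, 3]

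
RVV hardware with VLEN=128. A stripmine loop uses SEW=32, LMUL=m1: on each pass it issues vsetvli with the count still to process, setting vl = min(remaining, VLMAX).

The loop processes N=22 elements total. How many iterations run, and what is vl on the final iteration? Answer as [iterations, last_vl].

lanes per group: 128·1/32 = 4
N=22: ⌈22/4⌉ = 6 iters; last vl = 22 − 5×4 = 2

[iterations, last_vl] = [6, 2]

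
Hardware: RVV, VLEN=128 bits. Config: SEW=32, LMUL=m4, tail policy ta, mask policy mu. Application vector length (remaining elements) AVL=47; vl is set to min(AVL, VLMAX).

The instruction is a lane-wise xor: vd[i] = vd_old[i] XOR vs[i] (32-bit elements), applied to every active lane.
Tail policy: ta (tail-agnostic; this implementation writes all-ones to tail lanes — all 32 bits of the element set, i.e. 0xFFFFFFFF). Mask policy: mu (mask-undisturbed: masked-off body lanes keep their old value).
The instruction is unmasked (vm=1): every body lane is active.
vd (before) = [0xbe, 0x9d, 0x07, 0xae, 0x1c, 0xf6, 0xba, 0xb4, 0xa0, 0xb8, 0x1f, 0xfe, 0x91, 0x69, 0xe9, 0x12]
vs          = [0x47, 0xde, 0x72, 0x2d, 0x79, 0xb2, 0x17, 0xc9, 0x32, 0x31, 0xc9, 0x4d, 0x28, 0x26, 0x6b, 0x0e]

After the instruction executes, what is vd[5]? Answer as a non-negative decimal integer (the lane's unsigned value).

vd[5] = 68

VLMAX = (128 × 4) / 32 = 16 lanes
vl ← min(47, 16) = 16
lane  0: xor(0xbe,0x47) ⇒ 0xf9
lane  1: xor(0x9d,0xde) ⇒ 0x43
lane  2: xor(0x07,0x72) ⇒ 0x75
lane  3: xor(0xae,0x2d) ⇒ 0x83
lane  4: xor(0x1c,0x79) ⇒ 0x65
lane  5: xor(0xf6,0xb2) ⇒ 0x44
lane  6: xor(0xba,0x17) ⇒ 0xad
lane  7: xor(0xb4,0xc9) ⇒ 0x7d
lane  8: xor(0xa0,0x32) ⇒ 0x92
lane  9: xor(0xb8,0x31) ⇒ 0x89
lane 10: xor(0x1f,0xc9) ⇒ 0xd6
lane 11: xor(0xfe,0x4d) ⇒ 0xb3
lane 12: xor(0x91,0x28) ⇒ 0xb9
lane 13: xor(0x69,0x26) ⇒ 0x4f
lane 14: xor(0xe9,0x6b) ⇒ 0x82
lane 15: xor(0x12,0x0e) ⇒ 0x1c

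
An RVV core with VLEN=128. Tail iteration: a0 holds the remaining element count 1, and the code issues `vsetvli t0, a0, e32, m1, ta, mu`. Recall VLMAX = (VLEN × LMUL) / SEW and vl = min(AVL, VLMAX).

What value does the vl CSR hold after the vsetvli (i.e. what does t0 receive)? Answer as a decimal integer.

VLMAX = VLEN×LMUL/SEW = 128×1/32 = 4
vl ← min(1, 4) = 1

vl = 1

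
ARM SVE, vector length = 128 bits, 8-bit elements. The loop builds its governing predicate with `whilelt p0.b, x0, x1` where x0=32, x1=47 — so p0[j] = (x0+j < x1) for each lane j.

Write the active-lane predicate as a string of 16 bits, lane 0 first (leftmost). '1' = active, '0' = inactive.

predicate = 1111111111111110

register lanes = 128/8 = 16
whilelt: lane j active iff 32+j < 47 → j < 15 → 15 active
bits (lane 0 leftmost): 1111111111111110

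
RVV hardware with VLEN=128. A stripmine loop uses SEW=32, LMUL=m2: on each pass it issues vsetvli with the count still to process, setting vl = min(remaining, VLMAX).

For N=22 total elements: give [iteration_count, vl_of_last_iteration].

[iterations, last_vl] = [3, 6]

lanes per group: 128·2/32 = 8
iterations = ceil(22/8) = 3; final-pass vl = 6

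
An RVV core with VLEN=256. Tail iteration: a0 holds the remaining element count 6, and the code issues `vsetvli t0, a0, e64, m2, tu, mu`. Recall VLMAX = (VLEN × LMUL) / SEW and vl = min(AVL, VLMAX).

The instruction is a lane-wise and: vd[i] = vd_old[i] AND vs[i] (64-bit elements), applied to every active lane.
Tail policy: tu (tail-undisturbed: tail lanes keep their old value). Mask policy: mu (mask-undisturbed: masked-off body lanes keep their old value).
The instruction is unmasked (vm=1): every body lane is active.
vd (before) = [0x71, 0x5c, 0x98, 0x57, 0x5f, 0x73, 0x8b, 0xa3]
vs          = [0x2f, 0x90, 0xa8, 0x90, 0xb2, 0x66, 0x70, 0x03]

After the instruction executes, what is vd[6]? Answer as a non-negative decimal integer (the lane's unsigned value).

lanes per group: 256·2/64 = 8
vl ← min(6, 8) = 6
  i=0: and(0x71,0x2f) → 33
  i=1: and(0x5c,0x90) → 16
  i=2: and(0x98,0xa8) → 136
  i=3: and(0x57,0x90) → 16
  i=4: and(0x5f,0xb2) → 18
  i=5: and(0x73,0x66) → 98
  i=6: tail/keep → 139
  i=7: tail/keep → 163

vd[6] = 139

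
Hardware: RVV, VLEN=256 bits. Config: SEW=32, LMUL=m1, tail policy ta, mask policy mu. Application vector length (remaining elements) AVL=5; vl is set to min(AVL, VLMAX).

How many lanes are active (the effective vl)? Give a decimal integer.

vl = 5

VLMAX = VLEN×LMUL/SEW = 256×1/32 = 8
vl ← min(5, 8) = 5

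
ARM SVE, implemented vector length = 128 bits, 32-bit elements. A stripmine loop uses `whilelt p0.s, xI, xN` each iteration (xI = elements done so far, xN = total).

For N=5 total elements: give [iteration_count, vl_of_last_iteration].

128-bit reg / 32-bit elem → 4 lanes
iterations = ceil(5/4) = 2; final-pass vl = 1

[iterations, last_vl] = [2, 1]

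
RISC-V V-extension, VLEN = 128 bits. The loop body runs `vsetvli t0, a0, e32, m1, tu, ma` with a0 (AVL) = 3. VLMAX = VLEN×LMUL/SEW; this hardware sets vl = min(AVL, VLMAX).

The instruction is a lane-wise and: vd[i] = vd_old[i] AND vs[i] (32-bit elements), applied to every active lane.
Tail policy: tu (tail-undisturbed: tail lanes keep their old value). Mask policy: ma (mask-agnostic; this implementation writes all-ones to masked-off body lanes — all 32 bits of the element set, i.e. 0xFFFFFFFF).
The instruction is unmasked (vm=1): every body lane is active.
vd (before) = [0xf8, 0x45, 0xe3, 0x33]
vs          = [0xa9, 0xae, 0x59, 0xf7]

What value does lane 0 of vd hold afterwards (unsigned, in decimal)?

lanes per group: 128·1/32 = 4
vl ← min(3, 4) = 3
lane  0: and(0xf8,0xa9) ⇒ 0xa8
lane  1: and(0x45,0xae) ⇒ 0x04
lane  2: and(0xe3,0x59) ⇒ 0x41
lane  3: tail/keep ⇒ 0x33

vd[0] = 168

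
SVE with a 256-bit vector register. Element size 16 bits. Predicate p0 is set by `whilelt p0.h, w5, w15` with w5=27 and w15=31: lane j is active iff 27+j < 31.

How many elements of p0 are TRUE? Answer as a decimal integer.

vl = 4

register lanes = 256/16 = 16
active while 27+j < 31, i.e. j ∈ [0,4) capped at 16 ⇒ 4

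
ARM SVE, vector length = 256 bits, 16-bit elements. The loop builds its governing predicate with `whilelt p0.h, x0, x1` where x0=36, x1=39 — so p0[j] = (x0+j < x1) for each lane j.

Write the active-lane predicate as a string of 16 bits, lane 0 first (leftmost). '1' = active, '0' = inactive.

lane count: 256 div 16 = 16
active while 36+j < 39, i.e. j ∈ [0,3) capped at 16 ⇒ 3
bits (lane 0 leftmost): 1110000000000000

predicate = 1110000000000000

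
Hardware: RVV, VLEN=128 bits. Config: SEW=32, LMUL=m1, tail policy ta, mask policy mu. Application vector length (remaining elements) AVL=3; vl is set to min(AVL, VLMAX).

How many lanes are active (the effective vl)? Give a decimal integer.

VLMAX = VLEN×LMUL/SEW = 128×1/32 = 4
vl = min(AVL, VLMAX) = min(3, 4) = 3

vl = 3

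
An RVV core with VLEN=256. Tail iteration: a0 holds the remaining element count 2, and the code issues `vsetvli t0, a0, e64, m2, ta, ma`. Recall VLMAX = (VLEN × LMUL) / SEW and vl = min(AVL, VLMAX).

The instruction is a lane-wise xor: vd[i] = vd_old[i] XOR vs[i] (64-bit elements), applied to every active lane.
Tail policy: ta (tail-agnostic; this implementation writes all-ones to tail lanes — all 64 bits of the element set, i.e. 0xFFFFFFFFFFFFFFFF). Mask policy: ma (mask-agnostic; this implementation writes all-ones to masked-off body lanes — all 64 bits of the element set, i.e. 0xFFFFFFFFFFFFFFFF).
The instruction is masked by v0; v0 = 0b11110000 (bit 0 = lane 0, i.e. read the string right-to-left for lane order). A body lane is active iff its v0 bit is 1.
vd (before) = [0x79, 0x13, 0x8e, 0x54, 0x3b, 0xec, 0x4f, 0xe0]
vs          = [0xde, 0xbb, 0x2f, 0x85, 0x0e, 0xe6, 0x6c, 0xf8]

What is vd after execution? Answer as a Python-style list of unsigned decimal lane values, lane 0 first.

vd = [18446744073709551615, 18446744073709551615, 18446744073709551615, 18446744073709551615, 18446744073709551615, 18446744073709551615, 18446744073709551615, 18446744073709551615]

VLMAX = VLEN×LMUL/SEW = 256×2/64 = 8
vl = min(AVL, VLMAX) = min(2, 8) = 2
[0] mask-off/ones = 0xffffffffffffffff
[1] mask-off/ones = 0xffffffffffffffff
[2] tail/ones = 0xffffffffffffffff
[3] tail/ones = 0xffffffffffffffff
[4] tail/ones = 0xffffffffffffffff
[5] tail/ones = 0xffffffffffffffff
[6] tail/ones = 0xffffffffffffffff
[7] tail/ones = 0xffffffffffffffff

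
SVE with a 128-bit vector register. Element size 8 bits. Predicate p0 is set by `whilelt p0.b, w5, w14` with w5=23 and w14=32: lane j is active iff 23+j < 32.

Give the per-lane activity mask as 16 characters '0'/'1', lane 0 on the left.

register lanes = 128/8 = 16
whilelt: lane j active iff 23+j < 32 → j < 9 → 9 active
bits (lane 0 leftmost): 1111111110000000

predicate = 1111111110000000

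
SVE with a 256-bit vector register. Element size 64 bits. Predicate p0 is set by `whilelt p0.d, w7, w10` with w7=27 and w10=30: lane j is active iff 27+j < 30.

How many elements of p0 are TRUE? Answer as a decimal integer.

lane count: 256 div 64 = 4
active while 27+j < 30, i.e. j ∈ [0,3) capped at 4 ⇒ 3

vl = 3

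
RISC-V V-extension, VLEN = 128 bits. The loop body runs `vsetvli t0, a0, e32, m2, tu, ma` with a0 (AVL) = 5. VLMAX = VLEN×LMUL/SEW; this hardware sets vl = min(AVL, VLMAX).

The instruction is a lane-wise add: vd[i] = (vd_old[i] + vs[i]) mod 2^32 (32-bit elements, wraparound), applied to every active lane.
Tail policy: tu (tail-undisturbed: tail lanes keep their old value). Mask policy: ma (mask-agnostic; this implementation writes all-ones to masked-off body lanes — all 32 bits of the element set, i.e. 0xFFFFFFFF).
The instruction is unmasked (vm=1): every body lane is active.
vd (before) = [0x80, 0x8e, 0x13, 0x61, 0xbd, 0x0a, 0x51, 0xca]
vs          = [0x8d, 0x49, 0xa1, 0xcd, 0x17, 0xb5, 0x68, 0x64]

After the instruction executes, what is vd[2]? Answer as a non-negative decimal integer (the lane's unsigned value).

lanes per group: 128·2/32 = 8
vl ← min(5, 8) = 5
lane  0: add(0x80,0x8d) ⇒ 0x10d
lane  1: add(0x8e,0x49) ⇒ 0xd7
lane  2: add(0x13,0xa1) ⇒ 0xb4
lane  3: add(0x61,0xcd) ⇒ 0x12e
lane  4: add(0xbd,0x17) ⇒ 0xd4
lane  5: tail/keep ⇒ 0x0a
lane  6: tail/keep ⇒ 0x51
lane  7: tail/keep ⇒ 0xca

vd[2] = 180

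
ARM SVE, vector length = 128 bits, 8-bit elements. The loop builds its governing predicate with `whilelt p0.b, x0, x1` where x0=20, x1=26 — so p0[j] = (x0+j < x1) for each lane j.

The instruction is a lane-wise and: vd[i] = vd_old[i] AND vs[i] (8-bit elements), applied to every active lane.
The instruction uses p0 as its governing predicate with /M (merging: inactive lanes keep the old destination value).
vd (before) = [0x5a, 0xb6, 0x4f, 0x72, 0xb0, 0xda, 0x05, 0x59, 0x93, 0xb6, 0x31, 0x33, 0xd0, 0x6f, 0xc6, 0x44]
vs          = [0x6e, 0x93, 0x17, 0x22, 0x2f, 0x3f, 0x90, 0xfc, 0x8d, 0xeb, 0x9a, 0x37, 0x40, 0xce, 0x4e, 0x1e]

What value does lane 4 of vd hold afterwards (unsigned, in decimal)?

128-bit reg / 8-bit elem → 16 lanes
whilelt: lane j active iff 20+j < 26 → j < 6 → 6 active
vd[0] and(0x5a,0x6e) -> 0x4a
vd[1] and(0xb6,0x93) -> 0x92
vd[2] and(0x4f,0x17) -> 0x07
vd[3] and(0x72,0x22) -> 0x22
vd[4] and(0xb0,0x2f) -> 0x20
vd[5] and(0xda,0x3f) -> 0x1a
vd[6] tail/keep -> 0x05
vd[7] tail/keep -> 0x59
vd[8] tail/keep -> 0x93
vd[9] tail/keep -> 0xb6
vd[10] tail/keep -> 0x31
vd[11] tail/keep -> 0x33
vd[12] tail/keep -> 0xd0
vd[13] tail/keep -> 0x6f
vd[14] tail/keep -> 0xc6
vd[15] tail/keep -> 0x44

vd[4] = 32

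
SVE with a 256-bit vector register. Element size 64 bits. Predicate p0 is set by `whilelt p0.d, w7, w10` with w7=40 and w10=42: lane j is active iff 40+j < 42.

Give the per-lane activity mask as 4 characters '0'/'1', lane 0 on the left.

lane count: 256 div 64 = 4
p0[j] = (40+j < 42); true for j=0..1 → 2 lanes set
bits (lane 0 leftmost): 1100

predicate = 1100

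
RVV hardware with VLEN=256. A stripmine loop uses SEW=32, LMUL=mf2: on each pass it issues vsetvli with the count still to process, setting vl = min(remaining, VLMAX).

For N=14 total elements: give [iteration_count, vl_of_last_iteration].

[iterations, last_vl] = [4, 2]

VLMAX = (256 × 1/2) / 32 = 4 lanes
N=14: ⌈14/4⌉ = 4 iters; last vl = 14 − 3×4 = 2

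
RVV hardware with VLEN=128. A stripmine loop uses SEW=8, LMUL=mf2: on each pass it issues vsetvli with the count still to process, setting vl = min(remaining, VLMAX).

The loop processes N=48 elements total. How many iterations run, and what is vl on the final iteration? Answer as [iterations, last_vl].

VLMAX = VLEN×LMUL/SEW = 128×1/2/8 = 8
48 elements at 8/iter → 6 passes, remainder 8 on the last

[iterations, last_vl] = [6, 8]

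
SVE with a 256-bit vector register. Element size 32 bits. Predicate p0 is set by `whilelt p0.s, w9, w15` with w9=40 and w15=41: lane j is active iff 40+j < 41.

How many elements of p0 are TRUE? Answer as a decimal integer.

vl = 1

256-bit reg / 32-bit elem → 8 lanes
p0[j] = (40+j < 41); true for j=0..0 → 1 lanes set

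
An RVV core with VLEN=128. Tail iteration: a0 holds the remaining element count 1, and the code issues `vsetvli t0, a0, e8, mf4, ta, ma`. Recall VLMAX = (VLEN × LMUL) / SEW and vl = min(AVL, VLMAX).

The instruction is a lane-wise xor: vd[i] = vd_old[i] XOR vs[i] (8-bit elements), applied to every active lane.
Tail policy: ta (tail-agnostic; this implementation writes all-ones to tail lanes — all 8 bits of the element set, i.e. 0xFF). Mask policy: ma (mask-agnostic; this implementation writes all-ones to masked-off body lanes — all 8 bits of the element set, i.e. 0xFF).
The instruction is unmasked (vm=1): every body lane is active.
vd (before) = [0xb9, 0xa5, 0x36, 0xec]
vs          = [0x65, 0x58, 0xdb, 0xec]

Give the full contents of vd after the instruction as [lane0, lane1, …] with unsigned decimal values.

vd = [220, 255, 255, 255]

VLMAX = VLEN×LMUL/SEW = 128×1/4/8 = 4
vl = min(AVL, VLMAX) = min(1, 4) = 1
lane  0: xor(0xb9,0x65) ⇒ 0xdc
lane  1: tail/ones ⇒ 0xff
lane  2: tail/ones ⇒ 0xff
lane  3: tail/ones ⇒ 0xff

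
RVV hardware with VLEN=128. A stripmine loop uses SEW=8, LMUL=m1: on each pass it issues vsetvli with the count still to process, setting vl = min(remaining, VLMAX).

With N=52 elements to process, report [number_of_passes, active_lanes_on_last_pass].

[iterations, last_vl] = [4, 4]

VLMAX = (128 × 1) / 8 = 16 lanes
52 elements at 16/iter → 4 passes, remainder 4 on the last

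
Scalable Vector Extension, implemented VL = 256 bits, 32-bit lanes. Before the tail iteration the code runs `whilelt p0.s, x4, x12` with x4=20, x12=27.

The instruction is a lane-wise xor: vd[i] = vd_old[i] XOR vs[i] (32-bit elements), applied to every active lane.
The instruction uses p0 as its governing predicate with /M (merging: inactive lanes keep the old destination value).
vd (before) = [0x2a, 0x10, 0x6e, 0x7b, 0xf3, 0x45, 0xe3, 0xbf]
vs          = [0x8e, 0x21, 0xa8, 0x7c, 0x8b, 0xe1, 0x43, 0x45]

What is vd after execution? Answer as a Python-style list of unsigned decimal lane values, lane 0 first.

lane count: 256 div 32 = 8
whilelt: lane j active iff 20+j < 27 → j < 7 → 7 active
vd[0] xor(0x2a,0x8e) -> 0xa4
vd[1] xor(0x10,0x21) -> 0x31
vd[2] xor(0x6e,0xa8) -> 0xc6
vd[3] xor(0x7b,0x7c) -> 0x07
vd[4] xor(0xf3,0x8b) -> 0x78
vd[5] xor(0x45,0xe1) -> 0xa4
vd[6] xor(0xe3,0x43) -> 0xa0
vd[7] tail/keep -> 0xbf

vd = [164, 49, 198, 7, 120, 164, 160, 191]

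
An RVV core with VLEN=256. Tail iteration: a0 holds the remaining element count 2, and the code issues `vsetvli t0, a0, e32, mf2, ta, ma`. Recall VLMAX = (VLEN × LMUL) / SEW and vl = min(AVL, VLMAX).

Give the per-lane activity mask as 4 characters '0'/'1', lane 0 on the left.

predicate = 1100

VLMAX = VLEN×LMUL/SEW = 256×1/2/32 = 4
vl = min(AVL, VLMAX) = min(2, 4) = 2
bits (lane 0 leftmost): 1100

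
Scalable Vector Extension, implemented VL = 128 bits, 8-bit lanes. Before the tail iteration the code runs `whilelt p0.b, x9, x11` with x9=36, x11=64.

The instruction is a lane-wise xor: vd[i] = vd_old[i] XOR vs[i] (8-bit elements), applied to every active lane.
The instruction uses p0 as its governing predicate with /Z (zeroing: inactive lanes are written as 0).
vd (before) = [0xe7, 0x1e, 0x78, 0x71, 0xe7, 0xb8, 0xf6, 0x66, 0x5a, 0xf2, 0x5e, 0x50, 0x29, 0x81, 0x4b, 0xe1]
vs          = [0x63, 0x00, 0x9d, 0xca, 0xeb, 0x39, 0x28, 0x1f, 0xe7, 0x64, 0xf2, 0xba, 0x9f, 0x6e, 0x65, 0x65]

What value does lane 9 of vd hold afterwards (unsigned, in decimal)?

lane count: 128 div 8 = 16
p0[j] = (36+j < 64); true for j=0..15 → 16 lanes set
  i=0: xor(0xe7,0x63) → 132
  i=1: xor(0x1e,0x00) → 30
  i=2: xor(0x78,0x9d) → 229
  i=3: xor(0x71,0xca) → 187
  i=4: xor(0xe7,0xeb) → 12
  i=5: xor(0xb8,0x39) → 129
  i=6: xor(0xf6,0x28) → 222
  i=7: xor(0x66,0x1f) → 121
  i=8: xor(0x5a,0xe7) → 189
  i=9: xor(0xf2,0x64) → 150
  i=10: xor(0x5e,0xf2) → 172
  i=11: xor(0x50,0xba) → 234
  i=12: xor(0x29,0x9f) → 182
  i=13: xor(0x81,0x6e) → 239
  i=14: xor(0x4b,0x65) → 46
  i=15: xor(0xe1,0x65) → 132

vd[9] = 150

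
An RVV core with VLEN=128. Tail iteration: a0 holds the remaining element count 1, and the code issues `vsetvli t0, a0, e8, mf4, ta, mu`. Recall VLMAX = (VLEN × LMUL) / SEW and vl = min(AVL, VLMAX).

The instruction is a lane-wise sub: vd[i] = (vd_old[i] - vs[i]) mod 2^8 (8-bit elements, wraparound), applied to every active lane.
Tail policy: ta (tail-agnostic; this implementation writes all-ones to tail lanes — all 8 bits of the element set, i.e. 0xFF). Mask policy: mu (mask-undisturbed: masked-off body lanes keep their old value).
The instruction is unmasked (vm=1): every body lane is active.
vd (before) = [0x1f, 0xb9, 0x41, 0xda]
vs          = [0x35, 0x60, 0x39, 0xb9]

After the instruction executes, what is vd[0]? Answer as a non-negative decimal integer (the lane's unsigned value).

lanes per group: 128·1/4/8 = 4
vl ← min(1, 4) = 1
  i=0: sub(0x1f,0x35) → 234
  i=1: tail/ones → 255
  i=2: tail/ones → 255
  i=3: tail/ones → 255

vd[0] = 234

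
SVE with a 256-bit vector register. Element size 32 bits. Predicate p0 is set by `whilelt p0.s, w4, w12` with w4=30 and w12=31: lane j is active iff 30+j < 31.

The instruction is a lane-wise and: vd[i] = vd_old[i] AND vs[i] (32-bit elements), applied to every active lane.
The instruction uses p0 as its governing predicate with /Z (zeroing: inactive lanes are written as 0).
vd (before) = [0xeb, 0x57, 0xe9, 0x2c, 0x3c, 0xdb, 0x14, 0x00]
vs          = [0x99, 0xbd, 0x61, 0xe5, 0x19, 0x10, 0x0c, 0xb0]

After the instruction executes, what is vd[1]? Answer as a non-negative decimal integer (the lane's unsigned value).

vd[1] = 0

register lanes = 256/32 = 8
whilelt: lane j active iff 30+j < 31 → j < 1 → 1 active
[0] and(0xeb,0x99) = 0x89
[1] tail/zero = 0x00
[2] tail/zero = 0x00
[3] tail/zero = 0x00
[4] tail/zero = 0x00
[5] tail/zero = 0x00
[6] tail/zero = 0x00
[7] tail/zero = 0x00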